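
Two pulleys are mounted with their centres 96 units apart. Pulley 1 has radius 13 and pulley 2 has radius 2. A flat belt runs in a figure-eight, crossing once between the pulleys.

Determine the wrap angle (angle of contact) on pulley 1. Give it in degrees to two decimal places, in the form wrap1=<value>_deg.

crossed belt: β = asin((r1+r2)/C) = asin(15/96) = 8.9893°
wrap1 = wrap2 = π + 2β = 197.9786°

wrap1=197.98_deg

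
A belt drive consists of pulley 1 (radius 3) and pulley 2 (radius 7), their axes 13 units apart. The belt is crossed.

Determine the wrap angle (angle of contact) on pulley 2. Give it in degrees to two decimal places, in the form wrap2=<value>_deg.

wrap2=280.57_deg

crossed belt: β = asin((r1+r2)/C) = asin(10/13) = 50.2849°
wrap1 = wrap2 = π + 2β = 280.5697°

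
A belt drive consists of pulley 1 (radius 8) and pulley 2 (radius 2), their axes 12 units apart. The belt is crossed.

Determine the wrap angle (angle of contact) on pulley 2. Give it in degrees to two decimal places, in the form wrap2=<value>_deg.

crossed belt: β = asin((r1+r2)/C) = asin(10/12) = 56.4427°
wrap1 = wrap2 = π + 2β = 292.8854°

wrap2=292.89_deg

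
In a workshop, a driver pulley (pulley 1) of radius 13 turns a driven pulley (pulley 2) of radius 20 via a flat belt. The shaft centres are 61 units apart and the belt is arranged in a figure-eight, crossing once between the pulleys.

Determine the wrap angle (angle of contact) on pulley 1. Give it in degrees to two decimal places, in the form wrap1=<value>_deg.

crossed belt: β = asin((r1+r2)/C) = asin(33/61) = 32.7506°
wrap1 = wrap2 = π + 2β = 245.5012°

wrap1=245.50_deg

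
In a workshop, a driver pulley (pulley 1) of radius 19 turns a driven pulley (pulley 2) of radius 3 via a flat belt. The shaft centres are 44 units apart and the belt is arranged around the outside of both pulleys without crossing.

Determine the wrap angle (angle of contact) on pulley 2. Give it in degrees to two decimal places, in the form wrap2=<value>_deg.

open belt: β = asin((r2−r1)/C) = asin(-16/44) = -21.3237°
wrap1 = π − 2β = 222.6474°
wrap2 = π + 2β = 137.3526°

wrap2=137.35_deg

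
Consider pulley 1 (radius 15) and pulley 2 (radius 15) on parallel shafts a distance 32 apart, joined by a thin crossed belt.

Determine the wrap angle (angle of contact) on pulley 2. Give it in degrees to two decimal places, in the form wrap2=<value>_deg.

crossed belt: β = asin((r1+r2)/C) = asin(30/32) = 69.6359°
wrap1 = wrap2 = π + 2β = 319.2717°

wrap2=319.27_deg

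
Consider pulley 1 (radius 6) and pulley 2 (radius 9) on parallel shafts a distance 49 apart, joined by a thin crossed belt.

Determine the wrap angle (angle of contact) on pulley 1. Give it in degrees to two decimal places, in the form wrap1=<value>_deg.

crossed belt: β = asin((r1+r2)/C) = asin(15/49) = 17.8257°
wrap1 = wrap2 = π + 2β = 215.6514°

wrap1=215.65_deg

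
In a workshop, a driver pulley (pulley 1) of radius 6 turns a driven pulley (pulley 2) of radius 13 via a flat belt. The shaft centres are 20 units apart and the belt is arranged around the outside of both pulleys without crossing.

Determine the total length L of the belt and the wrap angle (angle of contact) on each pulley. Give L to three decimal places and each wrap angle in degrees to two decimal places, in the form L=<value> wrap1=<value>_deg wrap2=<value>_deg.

L=102.166 wrap1=139.03_deg wrap2=220.97_deg

open belt: β = asin((r2−r1)/C) = asin(7/20) = 20.4873°
wrap1 = π − 2β = 139.0254°
wrap2 = π + 2β = 220.9746°
tangent length = C·cosβ = 18.7350
L = r1·wrap1 + r2·wrap2 + 2·C·cosβ = 6·2.4265 + 13·3.8567 + 2·18.7350 = 102.1662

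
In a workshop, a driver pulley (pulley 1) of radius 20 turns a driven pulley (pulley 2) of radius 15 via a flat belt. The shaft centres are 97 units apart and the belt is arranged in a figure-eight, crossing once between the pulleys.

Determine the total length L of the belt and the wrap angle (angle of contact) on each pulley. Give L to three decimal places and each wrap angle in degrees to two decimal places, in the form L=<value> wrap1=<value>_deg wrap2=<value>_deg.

crossed belt: β = asin((r1+r2)/C) = asin(35/97) = 21.1509°
wrap1 = wrap2 = π + 2β = 222.3017°
tangent length = C·cosβ = 90.4655
L = (r1+r2)·wrap + 2·C·cosβ = 35·3.8799 + 2·90.4655 = 316.7273

L=316.727 wrap1=222.30_deg wrap2=222.30_deg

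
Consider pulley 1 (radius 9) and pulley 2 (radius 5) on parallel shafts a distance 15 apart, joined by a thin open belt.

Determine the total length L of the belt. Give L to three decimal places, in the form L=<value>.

L=75.055

open belt: β = asin((r2−r1)/C) = asin(-4/15) = -15.4660°
wrap1 = π − 2β = 210.9320°
wrap2 = π + 2β = 149.0680°
tangent length = C·cosβ = 14.4568
L = r1·wrap1 + r2·wrap2 + 2·C·cosβ = 9·3.6815 + 5·2.6017 + 2·14.4568 = 75.0554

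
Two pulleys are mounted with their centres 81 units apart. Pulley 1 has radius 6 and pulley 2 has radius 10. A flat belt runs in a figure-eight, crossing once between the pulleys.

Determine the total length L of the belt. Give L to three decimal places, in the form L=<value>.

L=215.436

crossed belt: β = asin((r1+r2)/C) = asin(16/81) = 11.3926°
wrap1 = wrap2 = π + 2β = 202.7852°
tangent length = C·cosβ = 79.4040
L = (r1+r2)·wrap + 2·C·cosβ = 16·3.5393 + 2·79.4040 = 215.4364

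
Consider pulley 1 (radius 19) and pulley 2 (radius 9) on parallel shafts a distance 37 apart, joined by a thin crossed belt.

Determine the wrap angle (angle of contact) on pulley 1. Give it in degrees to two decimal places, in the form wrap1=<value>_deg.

wrap1=278.36_deg

crossed belt: β = asin((r1+r2)/C) = asin(28/37) = 49.1791°
wrap1 = wrap2 = π + 2β = 278.3582°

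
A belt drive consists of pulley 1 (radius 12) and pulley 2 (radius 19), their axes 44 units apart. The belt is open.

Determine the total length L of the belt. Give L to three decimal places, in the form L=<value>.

open belt: β = asin((r2−r1)/C) = asin(7/44) = 9.1541°
wrap1 = π − 2β = 161.6917°
wrap2 = π + 2β = 198.3083°
tangent length = C·cosβ = 43.4396
L = r1·wrap1 + r2·wrap2 + 2·C·cosβ = 12·2.8221 + 19·3.4611 + 2·43.4396 = 186.5054

L=186.505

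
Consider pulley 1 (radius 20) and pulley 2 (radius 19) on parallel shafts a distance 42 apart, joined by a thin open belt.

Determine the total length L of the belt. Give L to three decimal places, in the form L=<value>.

open belt: β = asin((r2−r1)/C) = asin(-1/42) = -1.3643°
wrap1 = π − 2β = 182.7286°
wrap2 = π + 2β = 177.2714°
tangent length = C·cosβ = 41.9881
L = r1·wrap1 + r2·wrap2 + 2·C·cosβ = 20·3.1892 + 19·3.0940 + 2·41.9881 = 206.5459

L=206.546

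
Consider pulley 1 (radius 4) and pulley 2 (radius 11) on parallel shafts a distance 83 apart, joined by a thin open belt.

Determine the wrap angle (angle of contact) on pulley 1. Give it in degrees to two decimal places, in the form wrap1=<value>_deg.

wrap1=170.32_deg

open belt: β = asin((r2−r1)/C) = asin(7/83) = 4.8379°
wrap1 = π − 2β = 170.3242°
wrap2 = π + 2β = 189.6758°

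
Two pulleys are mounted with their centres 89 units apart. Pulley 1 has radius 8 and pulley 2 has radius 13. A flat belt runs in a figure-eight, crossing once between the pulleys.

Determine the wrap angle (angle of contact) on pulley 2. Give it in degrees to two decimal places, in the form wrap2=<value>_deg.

wrap2=207.30_deg

crossed belt: β = asin((r1+r2)/C) = asin(21/89) = 13.6479°
wrap1 = wrap2 = π + 2β = 207.2959°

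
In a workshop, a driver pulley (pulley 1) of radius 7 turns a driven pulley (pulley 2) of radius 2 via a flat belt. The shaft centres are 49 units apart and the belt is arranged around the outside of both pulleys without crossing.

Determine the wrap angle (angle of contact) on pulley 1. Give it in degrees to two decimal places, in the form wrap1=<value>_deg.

wrap1=191.71_deg

open belt: β = asin((r2−r1)/C) = asin(-5/49) = -5.8567°
wrap1 = π − 2β = 191.7134°
wrap2 = π + 2β = 168.2866°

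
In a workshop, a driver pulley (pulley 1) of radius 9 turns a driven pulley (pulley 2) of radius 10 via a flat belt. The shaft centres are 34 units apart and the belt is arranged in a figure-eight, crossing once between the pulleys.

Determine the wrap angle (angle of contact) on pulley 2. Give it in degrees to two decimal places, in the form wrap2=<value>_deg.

crossed belt: β = asin((r1+r2)/C) = asin(19/34) = 33.9745°
wrap1 = wrap2 = π + 2β = 247.9490°

wrap2=247.95_deg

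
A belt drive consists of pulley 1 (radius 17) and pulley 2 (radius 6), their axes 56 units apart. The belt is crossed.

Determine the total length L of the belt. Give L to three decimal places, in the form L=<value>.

crossed belt: β = asin((r1+r2)/C) = asin(23/56) = 24.2497°
wrap1 = wrap2 = π + 2β = 228.4994°
tangent length = C·cosβ = 51.0588
L = (r1+r2)·wrap + 2·C·cosβ = 23·3.9881 + 2·51.0588 = 193.8431

L=193.843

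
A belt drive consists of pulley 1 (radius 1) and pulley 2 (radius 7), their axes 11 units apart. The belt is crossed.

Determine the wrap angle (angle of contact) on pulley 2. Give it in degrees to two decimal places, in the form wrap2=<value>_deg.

crossed belt: β = asin((r1+r2)/C) = asin(8/11) = 46.6582°
wrap1 = wrap2 = π + 2β = 273.3165°

wrap2=273.32_deg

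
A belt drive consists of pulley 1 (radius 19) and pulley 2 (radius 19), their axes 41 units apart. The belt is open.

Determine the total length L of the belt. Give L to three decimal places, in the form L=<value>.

L=201.381

open belt: β = asin((r2−r1)/C) = asin(0/41) = 0.0000°
wrap1 = π − 2β = 180.0000°
wrap2 = π + 2β = 180.0000°
tangent length = C·cosβ = 41.0000
L = r1·wrap1 + r2·wrap2 + 2·C·cosβ = 19·3.1416 + 19·3.1416 + 2·41.0000 = 201.3805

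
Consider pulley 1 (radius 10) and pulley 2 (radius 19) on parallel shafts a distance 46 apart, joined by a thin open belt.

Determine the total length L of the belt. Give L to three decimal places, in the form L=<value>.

open belt: β = asin((r2−r1)/C) = asin(9/46) = 11.2828°
wrap1 = π − 2β = 157.4344°
wrap2 = π + 2β = 202.5656°
tangent length = C·cosβ = 45.1110
L = r1·wrap1 + r2·wrap2 + 2·C·cosβ = 10·2.7477 + 19·3.5354 + 2·45.1110 = 184.8727

L=184.873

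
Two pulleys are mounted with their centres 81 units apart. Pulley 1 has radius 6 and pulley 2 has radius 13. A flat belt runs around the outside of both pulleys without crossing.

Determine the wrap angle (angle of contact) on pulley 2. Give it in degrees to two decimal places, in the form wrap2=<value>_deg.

wrap2=189.92_deg

open belt: β = asin((r2−r1)/C) = asin(7/81) = 4.9577°
wrap1 = π − 2β = 170.0847°
wrap2 = π + 2β = 189.9153°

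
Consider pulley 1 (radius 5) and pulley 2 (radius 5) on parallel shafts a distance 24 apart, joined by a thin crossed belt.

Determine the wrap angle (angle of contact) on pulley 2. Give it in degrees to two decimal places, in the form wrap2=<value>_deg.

wrap2=229.25_deg

crossed belt: β = asin((r1+r2)/C) = asin(10/24) = 24.6243°
wrap1 = wrap2 = π + 2β = 229.2486°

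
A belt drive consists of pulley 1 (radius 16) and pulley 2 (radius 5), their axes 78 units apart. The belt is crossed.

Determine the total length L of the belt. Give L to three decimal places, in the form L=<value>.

crossed belt: β = asin((r1+r2)/C) = asin(21/78) = 15.6185°
wrap1 = wrap2 = π + 2β = 211.2370°
tangent length = C·cosβ = 75.1199
L = (r1+r2)·wrap + 2·C·cosβ = 21·3.6868 + 2·75.1199 = 227.6622

L=227.662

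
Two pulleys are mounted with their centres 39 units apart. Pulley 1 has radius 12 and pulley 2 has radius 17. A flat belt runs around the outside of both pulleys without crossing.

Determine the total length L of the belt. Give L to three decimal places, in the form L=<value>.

L=169.748

open belt: β = asin((r2−r1)/C) = asin(5/39) = 7.3659°
wrap1 = π − 2β = 165.2682°
wrap2 = π + 2β = 194.7318°
tangent length = C·cosβ = 38.6782
L = r1·wrap1 + r2·wrap2 + 2·C·cosβ = 12·2.8845 + 17·3.3987 + 2·38.6782 = 169.7481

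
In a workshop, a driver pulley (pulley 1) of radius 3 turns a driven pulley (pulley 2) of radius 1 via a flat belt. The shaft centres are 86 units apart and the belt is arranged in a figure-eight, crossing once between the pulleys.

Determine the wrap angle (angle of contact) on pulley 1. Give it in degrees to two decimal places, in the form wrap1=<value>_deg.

wrap1=185.33_deg

crossed belt: β = asin((r1+r2)/C) = asin(4/86) = 2.6659°
wrap1 = wrap2 = π + 2β = 185.3318°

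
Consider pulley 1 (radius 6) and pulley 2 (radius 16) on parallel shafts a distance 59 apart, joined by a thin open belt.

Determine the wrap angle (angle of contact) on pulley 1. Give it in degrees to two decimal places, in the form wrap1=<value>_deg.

wrap1=160.48_deg

open belt: β = asin((r2−r1)/C) = asin(10/59) = 9.7583°
wrap1 = π − 2β = 160.4835°
wrap2 = π + 2β = 199.5165°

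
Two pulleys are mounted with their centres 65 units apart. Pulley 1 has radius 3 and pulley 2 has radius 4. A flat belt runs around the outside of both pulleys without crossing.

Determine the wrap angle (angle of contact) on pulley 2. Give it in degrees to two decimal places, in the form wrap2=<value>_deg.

open belt: β = asin((r2−r1)/C) = asin(1/65) = 0.8815°
wrap1 = π − 2β = 178.2370°
wrap2 = π + 2β = 181.7630°

wrap2=181.76_deg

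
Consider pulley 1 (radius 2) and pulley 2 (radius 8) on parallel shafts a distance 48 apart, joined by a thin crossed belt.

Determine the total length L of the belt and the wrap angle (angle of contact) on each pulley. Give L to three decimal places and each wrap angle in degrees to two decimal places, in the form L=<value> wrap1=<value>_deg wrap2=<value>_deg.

L=129.507 wrap1=204.05_deg wrap2=204.05_deg

crossed belt: β = asin((r1+r2)/C) = asin(10/48) = 12.0247°
wrap1 = wrap2 = π + 2β = 204.0494°
tangent length = C·cosβ = 46.9468
L = (r1+r2)·wrap + 2·C·cosβ = 10·3.5613 + 2·46.9468 = 129.5069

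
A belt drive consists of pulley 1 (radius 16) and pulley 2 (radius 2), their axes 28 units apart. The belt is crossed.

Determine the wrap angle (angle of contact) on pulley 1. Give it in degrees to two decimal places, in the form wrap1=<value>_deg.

wrap1=260.01_deg

crossed belt: β = asin((r1+r2)/C) = asin(18/28) = 40.0052°
wrap1 = wrap2 = π + 2β = 260.0104°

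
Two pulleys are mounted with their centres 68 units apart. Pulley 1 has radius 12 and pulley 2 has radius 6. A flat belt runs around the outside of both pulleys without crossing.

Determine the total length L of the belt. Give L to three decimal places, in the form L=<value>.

open belt: β = asin((r2−r1)/C) = asin(-6/68) = -5.0621°
wrap1 = π − 2β = 190.1242°
wrap2 = π + 2β = 169.8758°
tangent length = C·cosβ = 67.7348
L = r1·wrap1 + r2·wrap2 + 2·C·cosβ = 12·3.3183 + 6·2.9649 + 2·67.7348 = 193.0784

L=193.078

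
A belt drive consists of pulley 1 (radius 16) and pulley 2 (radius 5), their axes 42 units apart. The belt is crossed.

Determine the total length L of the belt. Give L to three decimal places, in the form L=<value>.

L=160.711

crossed belt: β = asin((r1+r2)/C) = asin(21/42) = 30.0000°
wrap1 = wrap2 = π + 2β = 240.0000°
tangent length = C·cosβ = 36.3731
L = (r1+r2)·wrap + 2·C·cosβ = 21·4.1888 + 2·36.3731 = 160.7107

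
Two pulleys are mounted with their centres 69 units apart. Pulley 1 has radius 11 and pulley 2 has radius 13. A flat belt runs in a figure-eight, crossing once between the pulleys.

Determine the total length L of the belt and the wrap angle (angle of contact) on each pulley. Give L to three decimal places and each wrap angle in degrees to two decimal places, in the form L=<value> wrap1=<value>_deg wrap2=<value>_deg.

L=221.833 wrap1=220.71_deg wrap2=220.71_deg

crossed belt: β = asin((r1+r2)/C) = asin(24/69) = 20.3544°
wrap1 = wrap2 = π + 2β = 220.7088°
tangent length = C·cosβ = 64.6916
L = (r1+r2)·wrap + 2·C·cosβ = 24·3.8521 + 2·64.6916 = 221.8334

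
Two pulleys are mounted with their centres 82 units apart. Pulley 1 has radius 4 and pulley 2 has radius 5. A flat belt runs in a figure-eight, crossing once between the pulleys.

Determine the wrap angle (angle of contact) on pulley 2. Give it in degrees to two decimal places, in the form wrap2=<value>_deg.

wrap2=192.60_deg

crossed belt: β = asin((r1+r2)/C) = asin(9/82) = 6.3013°
wrap1 = wrap2 = π + 2β = 192.6025°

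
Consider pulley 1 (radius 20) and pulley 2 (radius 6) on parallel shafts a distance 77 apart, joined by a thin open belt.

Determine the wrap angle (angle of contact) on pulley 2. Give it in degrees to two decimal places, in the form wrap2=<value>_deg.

wrap2=159.05_deg

open belt: β = asin((r2−r1)/C) = asin(-14/77) = -10.4757°
wrap1 = π − 2β = 200.9514°
wrap2 = π + 2β = 159.0486°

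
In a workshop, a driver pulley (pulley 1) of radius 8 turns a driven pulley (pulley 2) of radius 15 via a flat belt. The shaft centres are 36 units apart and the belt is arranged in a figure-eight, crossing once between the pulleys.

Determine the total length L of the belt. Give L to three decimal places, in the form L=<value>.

L=159.527

crossed belt: β = asin((r1+r2)/C) = asin(23/36) = 39.7090°
wrap1 = wrap2 = π + 2β = 259.4180°
tangent length = C·cosβ = 27.6948
L = (r1+r2)·wrap + 2·C·cosβ = 23·4.5277 + 2·27.6948 = 159.5266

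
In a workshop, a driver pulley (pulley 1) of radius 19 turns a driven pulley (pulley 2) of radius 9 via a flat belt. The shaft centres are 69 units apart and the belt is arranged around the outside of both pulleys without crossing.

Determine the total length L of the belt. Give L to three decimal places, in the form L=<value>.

open belt: β = asin((r2−r1)/C) = asin(-10/69) = -8.3331°
wrap1 = π − 2β = 196.6662°
wrap2 = π + 2β = 163.3338°
tangent length = C·cosβ = 68.2715
L = r1·wrap1 + r2·wrap2 + 2·C·cosβ = 19·3.4325 + 9·2.8507 + 2·68.2715 = 227.4164

L=227.416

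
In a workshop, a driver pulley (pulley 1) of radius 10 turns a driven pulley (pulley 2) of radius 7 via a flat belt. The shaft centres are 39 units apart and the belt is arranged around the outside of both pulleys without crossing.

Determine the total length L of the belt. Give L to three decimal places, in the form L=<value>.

open belt: β = asin((r2−r1)/C) = asin(-3/39) = -4.4117°
wrap1 = π − 2β = 188.8235°
wrap2 = π + 2β = 171.1765°
tangent length = C·cosβ = 38.8844
L = r1·wrap1 + r2·wrap2 + 2·C·cosβ = 10·3.2956 + 7·2.9876 + 2·38.8844 = 131.6380

L=131.638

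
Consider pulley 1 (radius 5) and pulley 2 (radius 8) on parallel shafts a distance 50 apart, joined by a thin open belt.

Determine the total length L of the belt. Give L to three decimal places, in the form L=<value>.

L=141.021

open belt: β = asin((r2−r1)/C) = asin(3/50) = 3.4398°
wrap1 = π − 2β = 173.1204°
wrap2 = π + 2β = 186.8796°
tangent length = C·cosβ = 49.9099
L = r1·wrap1 + r2·wrap2 + 2·C·cosβ = 5·3.0215 + 8·3.2617 + 2·49.9099 = 141.0208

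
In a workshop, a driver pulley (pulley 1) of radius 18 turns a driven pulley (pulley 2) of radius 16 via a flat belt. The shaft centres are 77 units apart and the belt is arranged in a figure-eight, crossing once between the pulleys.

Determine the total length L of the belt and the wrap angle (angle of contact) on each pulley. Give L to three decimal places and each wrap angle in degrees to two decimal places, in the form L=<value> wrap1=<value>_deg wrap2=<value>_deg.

crossed belt: β = asin((r1+r2)/C) = asin(34/77) = 26.2034°
wrap1 = wrap2 = π + 2β = 232.4067°
tangent length = C·cosβ = 69.0869
L = (r1+r2)·wrap + 2·C·cosβ = 34·4.0563 + 2·69.0869 = 276.0867

L=276.087 wrap1=232.41_deg wrap2=232.41_deg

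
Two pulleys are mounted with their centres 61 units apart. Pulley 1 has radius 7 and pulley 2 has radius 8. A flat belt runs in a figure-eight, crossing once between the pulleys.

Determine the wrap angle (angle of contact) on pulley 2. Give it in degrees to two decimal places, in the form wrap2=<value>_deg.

crossed belt: β = asin((r1+r2)/C) = asin(15/61) = 14.2351°
wrap1 = wrap2 = π + 2β = 208.4702°

wrap2=208.47_deg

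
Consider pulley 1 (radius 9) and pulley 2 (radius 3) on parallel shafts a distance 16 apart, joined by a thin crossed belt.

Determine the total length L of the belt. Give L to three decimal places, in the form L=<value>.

L=79.219

crossed belt: β = asin((r1+r2)/C) = asin(12/16) = 48.5904°
wrap1 = wrap2 = π + 2β = 277.1808°
tangent length = C·cosβ = 10.5830
L = (r1+r2)·wrap + 2·C·cosβ = 12·4.8377 + 2·10.5830 = 79.2186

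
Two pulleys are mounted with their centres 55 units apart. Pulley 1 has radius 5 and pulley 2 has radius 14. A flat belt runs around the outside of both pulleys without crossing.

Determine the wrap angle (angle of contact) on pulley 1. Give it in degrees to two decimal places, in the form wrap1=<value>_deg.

open belt: β = asin((r2−r1)/C) = asin(9/55) = 9.4180°
wrap1 = π − 2β = 161.1639°
wrap2 = π + 2β = 198.8361°

wrap1=161.16_deg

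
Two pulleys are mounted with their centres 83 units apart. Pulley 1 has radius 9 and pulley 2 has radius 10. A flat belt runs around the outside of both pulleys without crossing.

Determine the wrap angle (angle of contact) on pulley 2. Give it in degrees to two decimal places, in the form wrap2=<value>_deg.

wrap2=181.38_deg

open belt: β = asin((r2−r1)/C) = asin(1/83) = 0.6903°
wrap1 = π − 2β = 178.6193°
wrap2 = π + 2β = 181.3807°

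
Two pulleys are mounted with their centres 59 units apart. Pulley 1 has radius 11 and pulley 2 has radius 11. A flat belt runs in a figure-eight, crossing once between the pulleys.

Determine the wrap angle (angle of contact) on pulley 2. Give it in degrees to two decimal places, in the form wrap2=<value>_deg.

crossed belt: β = asin((r1+r2)/C) = asin(22/59) = 21.8934°
wrap1 = wrap2 = π + 2β = 223.7869°

wrap2=223.79_deg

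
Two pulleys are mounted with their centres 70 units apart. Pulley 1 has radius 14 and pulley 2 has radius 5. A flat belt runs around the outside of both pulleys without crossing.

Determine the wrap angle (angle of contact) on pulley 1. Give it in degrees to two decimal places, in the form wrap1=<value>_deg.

open belt: β = asin((r2−r1)/C) = asin(-9/70) = -7.3870°
wrap1 = π − 2β = 194.7741°
wrap2 = π + 2β = 165.2259°

wrap1=194.77_deg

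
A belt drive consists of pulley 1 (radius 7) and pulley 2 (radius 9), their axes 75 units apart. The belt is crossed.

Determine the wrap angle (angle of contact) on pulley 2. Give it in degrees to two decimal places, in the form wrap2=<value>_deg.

crossed belt: β = asin((r1+r2)/C) = asin(16/75) = 12.3178°
wrap1 = wrap2 = π + 2β = 204.6355°

wrap2=204.64_deg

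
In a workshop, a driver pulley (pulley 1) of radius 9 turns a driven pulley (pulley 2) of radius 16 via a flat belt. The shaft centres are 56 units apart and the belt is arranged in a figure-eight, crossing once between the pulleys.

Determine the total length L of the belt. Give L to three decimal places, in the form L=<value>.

crossed belt: β = asin((r1+r2)/C) = asin(25/56) = 26.5148°
wrap1 = wrap2 = π + 2β = 233.0295°
tangent length = C·cosβ = 50.1099
L = (r1+r2)·wrap + 2·C·cosβ = 25·4.0671 + 2·50.1099 = 201.8981

L=201.898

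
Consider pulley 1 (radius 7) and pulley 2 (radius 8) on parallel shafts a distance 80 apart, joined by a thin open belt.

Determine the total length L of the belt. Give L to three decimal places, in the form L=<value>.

L=207.136

open belt: β = asin((r2−r1)/C) = asin(1/80) = 0.7162°
wrap1 = π − 2β = 178.5676°
wrap2 = π + 2β = 181.4324°
tangent length = C·cosβ = 79.9937
L = r1·wrap1 + r2·wrap2 + 2·C·cosβ = 7·3.1166 + 8·3.1666 + 2·79.9937 = 207.1364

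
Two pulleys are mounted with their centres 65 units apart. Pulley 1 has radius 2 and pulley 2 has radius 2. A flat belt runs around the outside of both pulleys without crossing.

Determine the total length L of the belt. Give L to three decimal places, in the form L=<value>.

open belt: β = asin((r2−r1)/C) = asin(0/65) = 0.0000°
wrap1 = π − 2β = 180.0000°
wrap2 = π + 2β = 180.0000°
tangent length = C·cosβ = 65.0000
L = r1·wrap1 + r2·wrap2 + 2·C·cosβ = 2·3.1416 + 2·3.1416 + 2·65.0000 = 142.5664

L=142.566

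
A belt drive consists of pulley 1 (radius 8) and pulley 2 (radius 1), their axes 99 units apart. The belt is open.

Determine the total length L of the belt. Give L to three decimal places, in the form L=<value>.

open belt: β = asin((r2−r1)/C) = asin(-7/99) = -4.0546°
wrap1 = π − 2β = 188.1092°
wrap2 = π + 2β = 171.8908°
tangent length = C·cosβ = 98.7522
L = r1·wrap1 + r2·wrap2 + 2·C·cosβ = 8·3.2831 + 1·3.0001 + 2·98.7522 = 226.7695

L=226.769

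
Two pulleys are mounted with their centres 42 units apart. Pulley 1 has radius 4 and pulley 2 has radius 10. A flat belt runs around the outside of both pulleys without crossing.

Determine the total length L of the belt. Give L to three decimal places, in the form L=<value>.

L=128.841

open belt: β = asin((r2−r1)/C) = asin(6/42) = 8.2132°
wrap1 = π − 2β = 163.5736°
wrap2 = π + 2β = 196.4264°
tangent length = C·cosβ = 41.5692
L = r1·wrap1 + r2·wrap2 + 2·C·cosβ = 4·2.8549 + 10·3.4283 + 2·41.5692 = 128.8409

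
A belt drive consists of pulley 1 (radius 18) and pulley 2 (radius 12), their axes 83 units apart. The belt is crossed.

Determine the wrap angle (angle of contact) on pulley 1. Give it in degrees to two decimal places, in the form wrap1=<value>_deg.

crossed belt: β = asin((r1+r2)/C) = asin(30/83) = 21.1890°
wrap1 = wrap2 = π + 2β = 222.3780°

wrap1=222.38_deg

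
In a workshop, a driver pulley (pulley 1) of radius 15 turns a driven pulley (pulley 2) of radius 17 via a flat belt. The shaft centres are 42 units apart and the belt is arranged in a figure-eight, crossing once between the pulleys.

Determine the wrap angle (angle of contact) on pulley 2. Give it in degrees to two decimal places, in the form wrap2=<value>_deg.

crossed belt: β = asin((r1+r2)/C) = asin(32/42) = 49.6324°
wrap1 = wrap2 = π + 2β = 279.2648°

wrap2=279.26_deg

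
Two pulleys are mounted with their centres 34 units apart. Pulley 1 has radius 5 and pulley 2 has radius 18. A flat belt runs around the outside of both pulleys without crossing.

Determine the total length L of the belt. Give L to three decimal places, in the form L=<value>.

L=145.291

open belt: β = asin((r2−r1)/C) = asin(13/34) = 22.4795°
wrap1 = π − 2β = 135.0410°
wrap2 = π + 2β = 224.9590°
tangent length = C·cosβ = 31.4166
L = r1·wrap1 + r2·wrap2 + 2·C·cosβ = 5·2.3569 + 18·3.9263 + 2·31.4166 = 145.2906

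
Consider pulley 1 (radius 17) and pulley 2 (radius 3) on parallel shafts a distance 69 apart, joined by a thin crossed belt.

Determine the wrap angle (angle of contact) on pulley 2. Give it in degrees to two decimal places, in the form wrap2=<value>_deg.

wrap2=213.70_deg

crossed belt: β = asin((r1+r2)/C) = asin(20/69) = 16.8493°
wrap1 = wrap2 = π + 2β = 213.6986°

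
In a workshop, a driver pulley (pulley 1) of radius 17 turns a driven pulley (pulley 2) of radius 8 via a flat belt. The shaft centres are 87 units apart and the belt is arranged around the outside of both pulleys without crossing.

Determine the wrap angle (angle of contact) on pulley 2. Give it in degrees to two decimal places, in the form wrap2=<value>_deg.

wrap2=168.12_deg

open belt: β = asin((r2−r1)/C) = asin(-9/87) = -5.9378°
wrap1 = π − 2β = 191.8755°
wrap2 = π + 2β = 168.1245°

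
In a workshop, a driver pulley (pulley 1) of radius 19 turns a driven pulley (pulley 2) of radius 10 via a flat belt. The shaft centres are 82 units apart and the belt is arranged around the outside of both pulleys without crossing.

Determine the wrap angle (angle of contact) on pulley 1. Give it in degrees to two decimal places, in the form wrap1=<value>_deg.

open belt: β = asin((r2−r1)/C) = asin(-9/82) = -6.3013°
wrap1 = π − 2β = 192.6025°
wrap2 = π + 2β = 167.3975°

wrap1=192.60_deg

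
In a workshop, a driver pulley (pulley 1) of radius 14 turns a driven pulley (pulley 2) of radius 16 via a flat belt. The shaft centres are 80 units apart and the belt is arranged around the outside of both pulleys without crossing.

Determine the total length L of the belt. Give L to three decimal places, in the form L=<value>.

open belt: β = asin((r2−r1)/C) = asin(2/80) = 1.4325°
wrap1 = π − 2β = 177.1349°
wrap2 = π + 2β = 182.8651°
tangent length = C·cosβ = 79.9750
L = r1·wrap1 + r2·wrap2 + 2·C·cosβ = 14·3.0916 + 16·3.1916 + 2·79.9750 = 254.2978

L=254.298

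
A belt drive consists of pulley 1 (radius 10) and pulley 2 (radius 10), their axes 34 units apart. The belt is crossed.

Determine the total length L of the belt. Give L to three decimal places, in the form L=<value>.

crossed belt: β = asin((r1+r2)/C) = asin(20/34) = 36.0319°
wrap1 = wrap2 = π + 2β = 252.0638°
tangent length = C·cosβ = 27.4955
L = (r1+r2)·wrap + 2·C·cosβ = 20·4.3993 + 2·27.4955 = 142.9778

L=142.978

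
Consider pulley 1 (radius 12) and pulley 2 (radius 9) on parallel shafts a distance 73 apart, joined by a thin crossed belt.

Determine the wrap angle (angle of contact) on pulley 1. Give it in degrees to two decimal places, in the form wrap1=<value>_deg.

crossed belt: β = asin((r1+r2)/C) = asin(21/73) = 16.7186°
wrap1 = wrap2 = π + 2β = 213.4372°

wrap1=213.44_deg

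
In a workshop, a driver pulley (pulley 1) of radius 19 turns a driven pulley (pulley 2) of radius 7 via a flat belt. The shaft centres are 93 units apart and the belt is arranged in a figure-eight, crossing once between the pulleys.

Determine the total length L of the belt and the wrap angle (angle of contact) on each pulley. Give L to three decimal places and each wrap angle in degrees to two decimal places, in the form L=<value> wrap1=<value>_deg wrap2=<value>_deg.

L=274.999 wrap1=212.47_deg wrap2=212.47_deg

crossed belt: β = asin((r1+r2)/C) = asin(26/93) = 16.2345°
wrap1 = wrap2 = π + 2β = 212.4691°
tangent length = C·cosβ = 89.2917
L = (r1+r2)·wrap + 2·C·cosβ = 26·3.7083 + 2·89.2917 = 274.9987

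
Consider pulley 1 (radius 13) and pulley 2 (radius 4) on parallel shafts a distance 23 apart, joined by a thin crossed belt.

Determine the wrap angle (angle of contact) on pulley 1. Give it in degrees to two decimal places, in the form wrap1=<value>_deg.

wrap1=275.31_deg

crossed belt: β = asin((r1+r2)/C) = asin(17/23) = 47.6574°
wrap1 = wrap2 = π + 2β = 275.3148°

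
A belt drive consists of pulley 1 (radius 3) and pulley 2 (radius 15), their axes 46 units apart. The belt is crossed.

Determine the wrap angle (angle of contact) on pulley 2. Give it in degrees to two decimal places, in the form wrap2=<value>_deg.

crossed belt: β = asin((r1+r2)/C) = asin(18/46) = 23.0357°
wrap1 = wrap2 = π + 2β = 226.0714°

wrap2=226.07_deg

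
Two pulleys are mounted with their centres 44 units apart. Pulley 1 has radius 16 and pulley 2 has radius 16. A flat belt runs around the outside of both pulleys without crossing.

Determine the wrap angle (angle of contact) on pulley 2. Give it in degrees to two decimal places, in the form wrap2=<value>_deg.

open belt: β = asin((r2−r1)/C) = asin(0/44) = 0.0000°
wrap1 = π − 2β = 180.0000°
wrap2 = π + 2β = 180.0000°

wrap2=180.00_deg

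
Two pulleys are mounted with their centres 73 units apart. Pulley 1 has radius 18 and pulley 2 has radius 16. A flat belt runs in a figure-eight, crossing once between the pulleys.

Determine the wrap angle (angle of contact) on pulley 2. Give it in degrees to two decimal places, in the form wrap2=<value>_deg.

wrap2=235.52_deg

crossed belt: β = asin((r1+r2)/C) = asin(34/73) = 27.7590°
wrap1 = wrap2 = π + 2β = 235.5180°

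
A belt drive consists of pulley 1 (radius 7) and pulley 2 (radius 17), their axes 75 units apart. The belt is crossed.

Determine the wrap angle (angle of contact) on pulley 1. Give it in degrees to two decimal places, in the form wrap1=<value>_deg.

crossed belt: β = asin((r1+r2)/C) = asin(24/75) = 18.6629°
wrap1 = wrap2 = π + 2β = 217.3258°

wrap1=217.33_deg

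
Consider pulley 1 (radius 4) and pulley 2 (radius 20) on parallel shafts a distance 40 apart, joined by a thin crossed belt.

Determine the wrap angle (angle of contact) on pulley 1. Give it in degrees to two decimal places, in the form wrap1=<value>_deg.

wrap1=253.74_deg

crossed belt: β = asin((r1+r2)/C) = asin(24/40) = 36.8699°
wrap1 = wrap2 = π + 2β = 253.7398°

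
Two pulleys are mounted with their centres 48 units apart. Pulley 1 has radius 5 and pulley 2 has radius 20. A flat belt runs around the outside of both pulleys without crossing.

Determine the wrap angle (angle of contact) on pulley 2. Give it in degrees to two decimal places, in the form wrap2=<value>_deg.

wrap2=216.42_deg

open belt: β = asin((r2−r1)/C) = asin(15/48) = 18.2100°
wrap1 = π − 2β = 143.5801°
wrap2 = π + 2β = 216.4199°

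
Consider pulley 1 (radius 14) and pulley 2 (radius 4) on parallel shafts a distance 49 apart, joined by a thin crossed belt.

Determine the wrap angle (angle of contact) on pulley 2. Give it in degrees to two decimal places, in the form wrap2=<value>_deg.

wrap2=223.10_deg

crossed belt: β = asin((r1+r2)/C) = asin(18/49) = 21.5521°
wrap1 = wrap2 = π + 2β = 223.1042°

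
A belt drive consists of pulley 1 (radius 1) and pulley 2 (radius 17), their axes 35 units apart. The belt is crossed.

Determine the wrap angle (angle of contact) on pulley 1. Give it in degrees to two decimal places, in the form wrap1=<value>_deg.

wrap1=241.90_deg

crossed belt: β = asin((r1+r2)/C) = asin(18/35) = 30.9497°
wrap1 = wrap2 = π + 2β = 241.8994°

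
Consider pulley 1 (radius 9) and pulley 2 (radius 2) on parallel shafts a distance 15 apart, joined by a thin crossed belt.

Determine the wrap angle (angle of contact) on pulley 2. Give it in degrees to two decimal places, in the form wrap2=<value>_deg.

wrap2=274.33_deg

crossed belt: β = asin((r1+r2)/C) = asin(11/15) = 47.1666°
wrap1 = wrap2 = π + 2β = 274.3331°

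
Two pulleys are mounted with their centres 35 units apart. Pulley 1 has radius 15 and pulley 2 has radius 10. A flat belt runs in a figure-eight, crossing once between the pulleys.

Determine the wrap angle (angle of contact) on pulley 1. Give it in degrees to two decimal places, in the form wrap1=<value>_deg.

wrap1=271.17_deg

crossed belt: β = asin((r1+r2)/C) = asin(25/35) = 45.5847°
wrap1 = wrap2 = π + 2β = 271.1694°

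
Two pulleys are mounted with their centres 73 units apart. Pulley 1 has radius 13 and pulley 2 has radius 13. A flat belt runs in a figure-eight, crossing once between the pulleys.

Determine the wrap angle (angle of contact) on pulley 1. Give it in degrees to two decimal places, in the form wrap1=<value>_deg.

crossed belt: β = asin((r1+r2)/C) = asin(26/73) = 20.8648°
wrap1 = wrap2 = π + 2β = 221.7296°

wrap1=221.73_deg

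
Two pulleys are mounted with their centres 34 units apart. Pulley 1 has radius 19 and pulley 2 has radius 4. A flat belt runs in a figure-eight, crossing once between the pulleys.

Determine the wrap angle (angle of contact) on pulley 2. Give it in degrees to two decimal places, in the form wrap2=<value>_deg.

wrap2=265.14_deg

crossed belt: β = asin((r1+r2)/C) = asin(23/34) = 42.5685°
wrap1 = wrap2 = π + 2β = 265.1369°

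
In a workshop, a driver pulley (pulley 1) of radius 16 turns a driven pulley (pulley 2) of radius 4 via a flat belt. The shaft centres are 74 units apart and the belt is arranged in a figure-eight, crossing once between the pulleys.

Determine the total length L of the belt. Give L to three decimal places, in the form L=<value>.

crossed belt: β = asin((r1+r2)/C) = asin(20/74) = 15.6804°
wrap1 = wrap2 = π + 2β = 211.3607°
tangent length = C·cosβ = 71.2461
L = (r1+r2)·wrap + 2·C·cosβ = 20·3.6889 + 2·71.2461 = 216.2709

L=216.271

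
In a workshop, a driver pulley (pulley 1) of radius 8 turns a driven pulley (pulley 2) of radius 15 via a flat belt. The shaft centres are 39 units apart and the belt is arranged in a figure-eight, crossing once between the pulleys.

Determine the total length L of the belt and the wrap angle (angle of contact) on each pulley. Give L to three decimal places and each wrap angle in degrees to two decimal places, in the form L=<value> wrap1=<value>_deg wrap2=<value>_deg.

crossed belt: β = asin((r1+r2)/C) = asin(23/39) = 36.1388°
wrap1 = wrap2 = π + 2β = 252.2776°
tangent length = C·cosβ = 31.4960
L = (r1+r2)·wrap + 2·C·cosβ = 23·4.4031 + 2·31.4960 = 164.2628

L=164.263 wrap1=252.28_deg wrap2=252.28_deg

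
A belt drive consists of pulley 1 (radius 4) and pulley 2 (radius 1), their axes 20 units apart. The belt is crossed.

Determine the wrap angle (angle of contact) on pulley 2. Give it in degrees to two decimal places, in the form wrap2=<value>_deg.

crossed belt: β = asin((r1+r2)/C) = asin(5/20) = 14.4775°
wrap1 = wrap2 = π + 2β = 208.9550°

wrap2=208.96_deg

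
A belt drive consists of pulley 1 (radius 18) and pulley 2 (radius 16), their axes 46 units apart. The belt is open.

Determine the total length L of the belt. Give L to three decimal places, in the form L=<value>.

open belt: β = asin((r2−r1)/C) = asin(-2/46) = -2.4919°
wrap1 = π − 2β = 184.9838°
wrap2 = π + 2β = 175.0162°
tangent length = C·cosβ = 45.9565
L = r1·wrap1 + r2·wrap2 + 2·C·cosβ = 18·3.2286 + 16·3.0546 + 2·45.9565 = 198.9011

L=198.901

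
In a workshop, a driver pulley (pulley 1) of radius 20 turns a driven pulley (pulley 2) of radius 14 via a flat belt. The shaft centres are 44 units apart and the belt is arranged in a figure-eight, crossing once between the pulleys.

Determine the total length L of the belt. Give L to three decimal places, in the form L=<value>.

crossed belt: β = asin((r1+r2)/C) = asin(34/44) = 50.5994°
wrap1 = wrap2 = π + 2β = 281.1989°
tangent length = C·cosβ = 27.9285
L = (r1+r2)·wrap + 2·C·cosβ = 34·4.9078 + 2·27.9285 = 222.7237

L=222.724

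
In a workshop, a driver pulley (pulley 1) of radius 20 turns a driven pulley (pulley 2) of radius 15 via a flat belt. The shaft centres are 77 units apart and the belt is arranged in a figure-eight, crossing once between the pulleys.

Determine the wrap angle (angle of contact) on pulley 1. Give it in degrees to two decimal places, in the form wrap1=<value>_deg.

wrap1=234.07_deg

crossed belt: β = asin((r1+r2)/C) = asin(35/77) = 27.0357°
wrap1 = wrap2 = π + 2β = 234.0714°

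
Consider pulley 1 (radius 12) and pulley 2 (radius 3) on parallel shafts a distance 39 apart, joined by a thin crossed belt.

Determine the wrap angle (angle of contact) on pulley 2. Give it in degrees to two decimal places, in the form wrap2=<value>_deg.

crossed belt: β = asin((r1+r2)/C) = asin(15/39) = 22.6199°
wrap1 = wrap2 = π + 2β = 225.2397°

wrap2=225.24_deg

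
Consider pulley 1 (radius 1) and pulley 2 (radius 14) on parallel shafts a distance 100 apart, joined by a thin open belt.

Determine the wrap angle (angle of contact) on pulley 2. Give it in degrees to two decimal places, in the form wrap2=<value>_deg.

wrap2=194.94_deg

open belt: β = asin((r2−r1)/C) = asin(13/100) = 7.4696°
wrap1 = π − 2β = 165.0608°
wrap2 = π + 2β = 194.9392°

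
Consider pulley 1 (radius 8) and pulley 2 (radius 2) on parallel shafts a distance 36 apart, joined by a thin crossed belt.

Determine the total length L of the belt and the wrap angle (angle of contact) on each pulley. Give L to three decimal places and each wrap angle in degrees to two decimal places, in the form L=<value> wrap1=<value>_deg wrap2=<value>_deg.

L=106.212 wrap1=212.26_deg wrap2=212.26_deg

crossed belt: β = asin((r1+r2)/C) = asin(10/36) = 16.1276°
wrap1 = wrap2 = π + 2β = 212.2552°
tangent length = C·cosβ = 34.5832
L = (r1+r2)·wrap + 2·C·cosβ = 10·3.7046 + 2·34.5832 = 106.2120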